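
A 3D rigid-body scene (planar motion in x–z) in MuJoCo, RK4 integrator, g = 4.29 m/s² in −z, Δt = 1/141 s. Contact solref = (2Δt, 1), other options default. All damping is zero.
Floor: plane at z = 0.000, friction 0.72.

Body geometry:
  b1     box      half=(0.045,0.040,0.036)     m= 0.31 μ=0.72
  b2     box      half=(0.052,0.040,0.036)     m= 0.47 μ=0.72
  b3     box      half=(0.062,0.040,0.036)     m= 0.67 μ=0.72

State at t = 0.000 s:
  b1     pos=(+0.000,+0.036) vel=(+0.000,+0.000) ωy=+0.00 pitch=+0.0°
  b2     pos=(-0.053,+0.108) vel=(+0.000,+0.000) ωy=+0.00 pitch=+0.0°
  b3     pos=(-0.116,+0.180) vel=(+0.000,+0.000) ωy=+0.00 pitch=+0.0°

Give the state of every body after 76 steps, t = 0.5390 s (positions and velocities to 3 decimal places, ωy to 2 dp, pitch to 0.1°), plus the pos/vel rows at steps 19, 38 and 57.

State at t = 0.5390 s:
  b1     pos=(+0.000,+0.036) vel=(+0.000,+0.000) ωy=+0.00 pitch=+0.0°
  b2     pos=(-0.121,+0.061) vel=(-0.080,+0.023) ωy=-1.31 pitch=-110.2°
  b3     pos=(-0.234,+0.062) vel=(-0.203,-0.001) ωy=-3.19 pitch=-91.1°

Key-timestep trajectory:
   step    t(s)  b1.x    b1.z    b1.vx   b1.vz   b2.x    b2.z    b2.vx   b2.vz   b3.x    b3.z    b3.vx   b3.vz 
     19  0.1348   +0.000  +0.036  +0.001  +0.000   -0.058  +0.106  -0.079  -0.031   -0.131  +0.167  -0.225  -0.207
     38  0.2695   +0.000  +0.036  +0.000  +0.000   -0.074  +0.094  -0.153  -0.189   -0.170  +0.111  -0.311  -0.676
     57  0.4043   +0.000  +0.036  +0.000  +0.000   -0.102  +0.051  -0.261  +0.023   -0.203  +0.071  -0.200  -0.007


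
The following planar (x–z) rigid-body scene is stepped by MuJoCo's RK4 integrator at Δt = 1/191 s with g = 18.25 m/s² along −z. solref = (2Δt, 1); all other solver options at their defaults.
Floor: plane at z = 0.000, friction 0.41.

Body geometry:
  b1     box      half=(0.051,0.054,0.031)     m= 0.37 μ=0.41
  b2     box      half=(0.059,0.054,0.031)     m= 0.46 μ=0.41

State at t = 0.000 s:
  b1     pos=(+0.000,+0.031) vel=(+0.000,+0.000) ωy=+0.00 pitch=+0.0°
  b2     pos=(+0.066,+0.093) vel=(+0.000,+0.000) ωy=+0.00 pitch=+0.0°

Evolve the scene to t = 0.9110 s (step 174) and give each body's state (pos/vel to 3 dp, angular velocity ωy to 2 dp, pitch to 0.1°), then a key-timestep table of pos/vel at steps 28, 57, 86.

State at t = 0.9110 s:
  b1     pos=(+0.000,+0.031) vel=(+0.000,+0.000) ωy=+0.00 pitch=+0.0°
  b2     pos=(+0.128,+0.059) vel=(+0.000,+0.000) ωy=+0.00 pitch=+90.0°

Key-timestep trajectory:
   step    t(s)  b1.x    b1.z    b1.vx   b1.vz   b2.x    b2.z    b2.vx   b2.vz 
     28  0.1466   +0.000  +0.031  +0.000  +0.000   +0.096  +0.065  +0.325  +0.092
     57  0.2984   +0.000  +0.031  +0.000  +0.000   +0.140  +0.064  +0.041  +0.015
     86  0.4503   +0.000  +0.031  +0.000  +0.000   +0.127  +0.060  +0.138  -0.064


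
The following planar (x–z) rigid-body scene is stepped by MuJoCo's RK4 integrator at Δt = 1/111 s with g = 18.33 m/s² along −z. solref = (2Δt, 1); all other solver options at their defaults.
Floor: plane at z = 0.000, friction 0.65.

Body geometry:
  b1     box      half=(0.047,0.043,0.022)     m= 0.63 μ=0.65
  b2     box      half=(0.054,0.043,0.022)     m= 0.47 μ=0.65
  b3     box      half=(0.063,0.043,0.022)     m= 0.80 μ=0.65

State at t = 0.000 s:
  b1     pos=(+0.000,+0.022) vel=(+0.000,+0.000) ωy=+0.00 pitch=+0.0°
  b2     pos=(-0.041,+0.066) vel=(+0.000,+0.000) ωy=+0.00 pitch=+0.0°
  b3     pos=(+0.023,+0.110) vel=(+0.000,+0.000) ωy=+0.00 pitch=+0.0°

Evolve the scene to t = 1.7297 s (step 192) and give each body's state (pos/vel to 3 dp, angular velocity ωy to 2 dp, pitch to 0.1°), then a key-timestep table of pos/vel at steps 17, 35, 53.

State at t = 1.7297 s:
  b1     pos=(+0.000,+0.022) vel=(+0.000,+0.000) ωy=+0.00 pitch=+0.0°
  b2     pos=(-0.042,+0.066) vel=(+0.000,+0.000) ωy=+0.00 pitch=-0.2°
  b3     pos=(+0.193,+0.022) vel=(+0.000,+0.000) ωy=+0.00 pitch=+180.0°

Key-timestep trajectory:
   step    t(s)  b1.x    b1.z    b1.vx   b1.vz   b2.x    b2.z    b2.vx   b2.vz   b3.x    b3.z    b3.vx   b3.vz 
     17  0.1532   +0.000  +0.022  -0.004  +0.000   -0.041  +0.066  -0.005  +0.000   +0.048  +0.084  +0.537  -0.220
     35  0.3153   +0.000  +0.022  +0.000  +0.000   -0.041  +0.066  +0.000  +0.000   +0.121  +0.066  +0.318  +0.036
     53  0.4775   +0.000  +0.022  +0.000  +0.000   -0.041  +0.066  +0.000  +0.000   +0.194  +0.015  +0.143  -0.186


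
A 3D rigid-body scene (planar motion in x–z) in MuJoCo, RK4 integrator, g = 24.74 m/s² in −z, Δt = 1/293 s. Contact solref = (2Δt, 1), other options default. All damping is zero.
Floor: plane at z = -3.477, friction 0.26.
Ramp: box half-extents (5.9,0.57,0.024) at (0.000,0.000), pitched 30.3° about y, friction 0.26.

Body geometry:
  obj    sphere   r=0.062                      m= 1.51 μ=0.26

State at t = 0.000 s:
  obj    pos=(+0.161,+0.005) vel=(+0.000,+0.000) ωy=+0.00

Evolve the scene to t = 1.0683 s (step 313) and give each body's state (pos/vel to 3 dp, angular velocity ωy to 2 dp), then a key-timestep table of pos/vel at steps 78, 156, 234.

State at t = 1.0683 s:
  obj    pos=(+4.554,-2.561) vel=(+8.224,-4.805) ωy=+153.59

Key-timestep trajectory:
   step    t(s)  obj.x    obj.z    obj.vx   obj.vz 
     78  0.2662   +0.434  -0.154  +2.050  -1.198
    156  0.5324   +1.252  -0.632  +4.099  -2.395
    234  0.7986   +2.616  -1.429  +6.148  -3.593


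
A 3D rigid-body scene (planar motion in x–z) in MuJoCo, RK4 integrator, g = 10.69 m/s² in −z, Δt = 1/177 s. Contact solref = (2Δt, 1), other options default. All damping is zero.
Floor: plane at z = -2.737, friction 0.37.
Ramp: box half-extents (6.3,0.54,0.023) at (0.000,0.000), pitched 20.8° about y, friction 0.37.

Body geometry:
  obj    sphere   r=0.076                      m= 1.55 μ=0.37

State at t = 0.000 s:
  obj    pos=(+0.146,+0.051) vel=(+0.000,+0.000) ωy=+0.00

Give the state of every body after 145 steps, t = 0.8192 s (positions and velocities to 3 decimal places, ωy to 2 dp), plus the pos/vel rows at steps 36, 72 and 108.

State at t = 0.8192 s:
  obj    pos=(+0.997,-0.273) vel=(+2.077,-0.789) ωy=+29.22

Key-timestep trajectory:
   step    t(s)  obj.x    obj.z    obj.vx   obj.vz 
     36  0.2034   +0.198  +0.031  +0.516  -0.196
     72  0.4068   +0.356  -0.029  +1.031  -0.392
    108  0.6102   +0.618  -0.129  +1.547  -0.588


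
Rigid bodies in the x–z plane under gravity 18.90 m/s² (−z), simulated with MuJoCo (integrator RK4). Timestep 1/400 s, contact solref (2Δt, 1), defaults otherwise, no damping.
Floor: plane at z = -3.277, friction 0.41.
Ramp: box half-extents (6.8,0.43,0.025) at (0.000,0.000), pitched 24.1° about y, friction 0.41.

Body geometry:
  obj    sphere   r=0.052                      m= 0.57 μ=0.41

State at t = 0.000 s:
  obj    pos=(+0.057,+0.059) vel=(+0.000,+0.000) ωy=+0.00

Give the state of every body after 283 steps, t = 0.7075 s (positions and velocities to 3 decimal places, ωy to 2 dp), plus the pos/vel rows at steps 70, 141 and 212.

State at t = 0.7075 s:
  obj    pos=(+1.316,-0.505) vel=(+3.560,-1.593) ωy=+74.99

Key-timestep trajectory:
   step    t(s)  obj.x    obj.z    obj.vx   obj.vz 
     70  0.1750   +0.134  +0.024  +0.881  -0.394
    141  0.3525   +0.370  -0.081  +1.774  -0.793
    212  0.5300   +0.764  -0.257  +2.667  -1.193


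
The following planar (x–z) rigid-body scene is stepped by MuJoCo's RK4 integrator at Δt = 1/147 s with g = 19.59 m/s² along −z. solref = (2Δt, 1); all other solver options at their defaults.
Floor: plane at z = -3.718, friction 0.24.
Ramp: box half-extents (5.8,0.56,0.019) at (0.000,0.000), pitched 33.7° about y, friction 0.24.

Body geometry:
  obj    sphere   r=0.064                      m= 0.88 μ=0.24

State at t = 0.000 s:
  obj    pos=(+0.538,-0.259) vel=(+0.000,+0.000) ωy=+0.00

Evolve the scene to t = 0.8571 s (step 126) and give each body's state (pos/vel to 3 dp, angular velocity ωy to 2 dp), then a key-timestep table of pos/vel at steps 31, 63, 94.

State at t = 0.8571 s:
  obj    pos=(+2.911,-1.842) vel=(+5.537,-3.693) ωy=+103.93

Key-timestep trajectory:
   step    t(s)  obj.x    obj.z    obj.vx   obj.vz 
     31  0.2109   +0.682  -0.355  +1.363  -0.909
     63  0.4286   +1.132  -0.655  +2.769  -1.847
     94  0.6395   +1.859  -1.140  +4.131  -2.755


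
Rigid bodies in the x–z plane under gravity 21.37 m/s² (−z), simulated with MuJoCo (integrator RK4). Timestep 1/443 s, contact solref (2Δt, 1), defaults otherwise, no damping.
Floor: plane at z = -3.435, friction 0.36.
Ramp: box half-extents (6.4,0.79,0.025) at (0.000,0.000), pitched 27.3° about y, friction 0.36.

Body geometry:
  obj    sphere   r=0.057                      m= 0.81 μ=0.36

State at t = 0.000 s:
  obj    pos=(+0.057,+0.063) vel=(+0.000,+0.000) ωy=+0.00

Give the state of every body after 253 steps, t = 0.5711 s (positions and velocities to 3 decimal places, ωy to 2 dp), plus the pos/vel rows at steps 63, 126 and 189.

State at t = 0.5711 s:
  obj    pos=(+1.072,-0.461) vel=(+3.553,-1.834) ωy=+70.14

Key-timestep trajectory:
   step    t(s)  obj.x    obj.z    obj.vx   obj.vz 
     63  0.1422   +0.120  +0.030  +0.885  -0.457
    126  0.2844   +0.309  -0.067  +1.770  -0.913
    189  0.4266   +0.623  -0.229  +2.654  -1.370


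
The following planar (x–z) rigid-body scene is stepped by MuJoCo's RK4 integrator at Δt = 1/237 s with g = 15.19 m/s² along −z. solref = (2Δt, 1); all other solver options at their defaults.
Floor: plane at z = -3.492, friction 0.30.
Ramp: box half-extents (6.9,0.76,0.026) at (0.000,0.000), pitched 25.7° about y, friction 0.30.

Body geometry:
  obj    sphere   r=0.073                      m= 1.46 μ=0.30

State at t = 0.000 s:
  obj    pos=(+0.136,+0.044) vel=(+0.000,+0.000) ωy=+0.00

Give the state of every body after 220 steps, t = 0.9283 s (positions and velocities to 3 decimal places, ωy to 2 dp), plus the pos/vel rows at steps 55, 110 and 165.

State at t = 0.9283 s:
  obj    pos=(+1.963,-0.835) vel=(+3.936,-1.894) ωy=+59.82

Key-timestep trajectory:
   step    t(s)  obj.x    obj.z    obj.vx   obj.vz 
     55  0.2321   +0.250  -0.011  +0.984  -0.474
    110  0.4641   +0.593  -0.175  +1.968  -0.947
    165  0.6962   +1.164  -0.450  +2.952  -1.421


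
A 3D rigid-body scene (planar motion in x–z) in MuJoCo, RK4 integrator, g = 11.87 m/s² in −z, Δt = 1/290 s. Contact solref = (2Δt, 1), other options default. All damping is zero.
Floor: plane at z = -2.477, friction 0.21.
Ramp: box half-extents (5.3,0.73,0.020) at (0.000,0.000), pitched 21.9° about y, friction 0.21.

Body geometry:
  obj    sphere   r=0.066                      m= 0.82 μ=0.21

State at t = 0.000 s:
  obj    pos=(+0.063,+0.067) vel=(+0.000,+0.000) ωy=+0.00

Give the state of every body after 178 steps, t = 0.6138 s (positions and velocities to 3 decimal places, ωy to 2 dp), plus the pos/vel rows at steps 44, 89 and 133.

State at t = 0.6138 s:
  obj    pos=(+0.616,-0.155) vel=(+1.801,-0.724) ωy=+29.40

Key-timestep trajectory:
   step    t(s)  obj.x    obj.z    obj.vx   obj.vz 
     44  0.1517   +0.097  +0.054  +0.445  -0.179
     89  0.3069   +0.201  +0.012  +0.901  -0.362
    133  0.4586   +0.372  -0.057  +1.346  -0.541


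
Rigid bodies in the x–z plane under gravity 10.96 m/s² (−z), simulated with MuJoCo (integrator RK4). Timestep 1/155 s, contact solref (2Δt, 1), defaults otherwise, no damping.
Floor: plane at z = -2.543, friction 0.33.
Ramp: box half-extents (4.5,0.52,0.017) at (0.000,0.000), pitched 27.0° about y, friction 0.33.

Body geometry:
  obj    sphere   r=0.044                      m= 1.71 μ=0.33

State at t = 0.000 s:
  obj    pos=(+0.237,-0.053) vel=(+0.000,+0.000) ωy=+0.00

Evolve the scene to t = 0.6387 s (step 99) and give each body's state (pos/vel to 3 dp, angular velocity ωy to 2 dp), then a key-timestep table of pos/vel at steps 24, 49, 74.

State at t = 0.6387 s:
  obj    pos=(+0.883,-0.382) vel=(+2.023,-1.031) ωy=+51.57

Key-timestep trajectory:
   step    t(s)  obj.x    obj.z    obj.vx   obj.vz 
     24  0.1548   +0.275  -0.072  +0.490  -0.250
     49  0.3161   +0.396  -0.133  +1.001  -0.510
     74  0.4774   +0.598  -0.236  +1.512  -0.770


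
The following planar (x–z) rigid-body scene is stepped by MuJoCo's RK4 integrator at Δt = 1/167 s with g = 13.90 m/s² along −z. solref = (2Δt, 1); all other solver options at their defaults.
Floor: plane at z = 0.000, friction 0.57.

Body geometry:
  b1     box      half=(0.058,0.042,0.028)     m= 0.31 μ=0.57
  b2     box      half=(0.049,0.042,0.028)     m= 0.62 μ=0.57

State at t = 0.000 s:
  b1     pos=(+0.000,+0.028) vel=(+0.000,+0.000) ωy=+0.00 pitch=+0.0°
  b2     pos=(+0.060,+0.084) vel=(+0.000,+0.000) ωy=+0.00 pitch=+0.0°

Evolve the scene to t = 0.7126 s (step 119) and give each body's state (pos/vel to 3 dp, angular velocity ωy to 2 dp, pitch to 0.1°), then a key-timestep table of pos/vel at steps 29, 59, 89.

State at t = 0.7126 s:
  b1     pos=(+0.000,+0.028) vel=(+0.000,+0.000) ωy=+0.00 pitch=+0.0°
  b2     pos=(+0.185,+0.028) vel=(+0.000,+0.001) ωy=-0.01 pitch=+180.0°

Key-timestep trajectory:
   step    t(s)  b1.x    b1.z    b1.vx   b1.vz   b2.x    b2.z    b2.vx   b2.vz 
     29  0.1737   +0.000  +0.028  -0.001  +0.000   +0.070  +0.081  +0.163  -0.080
     59  0.3533   +0.000  +0.028  +0.000  +0.000   +0.123  +0.055  +0.199  +0.050
     89  0.5329   +0.000  +0.028  +0.000  +0.000   +0.156  +0.052  +0.317  -0.122


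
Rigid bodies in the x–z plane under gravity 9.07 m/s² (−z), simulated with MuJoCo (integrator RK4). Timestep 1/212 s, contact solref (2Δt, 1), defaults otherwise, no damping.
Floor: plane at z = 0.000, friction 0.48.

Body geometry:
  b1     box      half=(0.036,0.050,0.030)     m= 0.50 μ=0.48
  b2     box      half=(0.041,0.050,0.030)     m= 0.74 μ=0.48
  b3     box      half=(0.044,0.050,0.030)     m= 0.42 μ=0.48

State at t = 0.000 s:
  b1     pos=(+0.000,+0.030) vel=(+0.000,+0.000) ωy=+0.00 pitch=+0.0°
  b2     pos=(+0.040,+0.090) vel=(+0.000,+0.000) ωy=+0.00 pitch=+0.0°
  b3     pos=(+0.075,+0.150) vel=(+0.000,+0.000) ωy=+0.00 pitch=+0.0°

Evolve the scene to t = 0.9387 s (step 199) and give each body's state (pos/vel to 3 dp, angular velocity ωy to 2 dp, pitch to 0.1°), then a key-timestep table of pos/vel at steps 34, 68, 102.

State at t = 0.9387 s:
  b1     pos=(+0.000,+0.030) vel=(+0.000,+0.000) ωy=+0.00 pitch=+0.0°
  b2     pos=(+0.079,+0.041) vel=(+0.000,+0.000) ωy=+0.00 pitch=+90.0°
  b3     pos=(+0.251,+0.030) vel=(+0.000,+0.000) ωy=+0.00 pitch=+180.0°

Key-timestep trajectory:
   step    t(s)  b1.x    b1.z    b1.vx   b1.vz   b2.x    b2.z    b2.vx   b2.vz   b3.x    b3.z    b3.vx   b3.vz 
     34  0.1604   +0.000  +0.030  +0.000  +0.000   +0.053  +0.085  +0.177  -0.133   +0.112  +0.122  +0.436  -0.528
     68  0.3208   +0.000  +0.030  +0.000  +0.000   +0.088  +0.046  +0.118  +0.063   +0.186  +0.050  +0.284  +0.141
    102  0.4811   +0.000  +0.030  +0.000  +0.000   +0.078  +0.041  -0.150  -0.022   +0.228  +0.048  +0.324  -0.161


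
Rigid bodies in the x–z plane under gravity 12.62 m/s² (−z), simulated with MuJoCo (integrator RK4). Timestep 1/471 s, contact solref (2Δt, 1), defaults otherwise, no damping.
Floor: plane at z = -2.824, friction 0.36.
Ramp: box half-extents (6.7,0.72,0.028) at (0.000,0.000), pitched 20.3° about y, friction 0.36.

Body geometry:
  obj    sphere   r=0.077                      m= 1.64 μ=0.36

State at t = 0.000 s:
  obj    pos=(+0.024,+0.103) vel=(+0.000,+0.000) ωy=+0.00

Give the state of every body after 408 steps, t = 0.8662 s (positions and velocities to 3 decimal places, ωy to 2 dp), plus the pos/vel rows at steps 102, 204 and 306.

State at t = 0.8662 s:
  obj    pos=(+1.125,-0.304) vel=(+2.541,-0.940) ωy=+35.18

Key-timestep trajectory:
   step    t(s)  obj.x    obj.z    obj.vx   obj.vz 
    102  0.2166   +0.093  +0.078  +0.635  -0.235
    204  0.4331   +0.299  +0.001  +1.270  -0.470
    306  0.6497   +0.643  -0.126  +1.906  -0.705


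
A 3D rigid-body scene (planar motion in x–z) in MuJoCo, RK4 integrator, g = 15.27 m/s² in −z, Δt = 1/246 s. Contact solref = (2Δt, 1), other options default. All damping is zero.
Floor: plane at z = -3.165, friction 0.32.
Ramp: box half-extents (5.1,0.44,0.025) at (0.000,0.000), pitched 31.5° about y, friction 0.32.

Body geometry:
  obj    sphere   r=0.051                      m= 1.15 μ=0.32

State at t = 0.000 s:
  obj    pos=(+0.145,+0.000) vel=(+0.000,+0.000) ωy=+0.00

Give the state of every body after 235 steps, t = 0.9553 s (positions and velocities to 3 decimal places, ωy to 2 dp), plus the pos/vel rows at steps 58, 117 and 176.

State at t = 0.9553 s:
  obj    pos=(+2.362,-1.359) vel=(+4.642,-2.845) ωy=+106.73

Key-timestep trajectory:
   step    t(s)  obj.x    obj.z    obj.vx   obj.vz 
     58  0.2358   +0.280  -0.083  +1.146  -0.702
    117  0.4756   +0.695  -0.337  +2.311  -1.416
    176  0.7154   +1.389  -0.762  +3.477  -2.130


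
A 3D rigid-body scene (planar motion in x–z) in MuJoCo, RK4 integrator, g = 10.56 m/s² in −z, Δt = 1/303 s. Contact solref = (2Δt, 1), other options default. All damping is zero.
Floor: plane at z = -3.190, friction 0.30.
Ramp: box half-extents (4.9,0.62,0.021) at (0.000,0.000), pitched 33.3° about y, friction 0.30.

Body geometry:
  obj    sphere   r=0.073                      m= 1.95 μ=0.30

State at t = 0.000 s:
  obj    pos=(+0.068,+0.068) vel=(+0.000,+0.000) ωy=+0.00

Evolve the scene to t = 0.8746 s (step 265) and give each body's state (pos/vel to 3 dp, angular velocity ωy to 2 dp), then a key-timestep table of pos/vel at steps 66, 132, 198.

State at t = 0.8746 s:
  obj    pos=(+1.392,-0.802) vel=(+3.027,-1.989) ωy=+49.61

Key-timestep trajectory:
   step    t(s)  obj.x    obj.z    obj.vx   obj.vz 
     66  0.2178   +0.150  +0.014  +0.754  -0.495
    132  0.4356   +0.396  -0.148  +1.508  -0.991
    198  0.6535   +0.807  -0.418  +2.262  -1.486


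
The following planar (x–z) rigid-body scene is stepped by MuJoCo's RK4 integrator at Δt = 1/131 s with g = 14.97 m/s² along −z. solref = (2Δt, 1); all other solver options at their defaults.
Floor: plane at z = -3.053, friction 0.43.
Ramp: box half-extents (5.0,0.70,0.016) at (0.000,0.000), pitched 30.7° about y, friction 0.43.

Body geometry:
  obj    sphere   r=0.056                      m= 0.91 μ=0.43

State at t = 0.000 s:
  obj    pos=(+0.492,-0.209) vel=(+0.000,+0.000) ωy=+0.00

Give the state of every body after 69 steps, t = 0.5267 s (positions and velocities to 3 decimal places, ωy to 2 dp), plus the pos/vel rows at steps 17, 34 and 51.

State at t = 0.5267 s:
  obj    pos=(+1.143,-0.595) vel=(+2.472,-1.468) ωy=+51.32

Key-timestep trajectory:
   step    t(s)  obj.x    obj.z    obj.vx   obj.vz 
     17  0.1298   +0.532  -0.232  +0.609  -0.362
     34  0.2595   +0.650  -0.302  +1.218  -0.723
     51  0.3893   +0.848  -0.420  +1.827  -1.085


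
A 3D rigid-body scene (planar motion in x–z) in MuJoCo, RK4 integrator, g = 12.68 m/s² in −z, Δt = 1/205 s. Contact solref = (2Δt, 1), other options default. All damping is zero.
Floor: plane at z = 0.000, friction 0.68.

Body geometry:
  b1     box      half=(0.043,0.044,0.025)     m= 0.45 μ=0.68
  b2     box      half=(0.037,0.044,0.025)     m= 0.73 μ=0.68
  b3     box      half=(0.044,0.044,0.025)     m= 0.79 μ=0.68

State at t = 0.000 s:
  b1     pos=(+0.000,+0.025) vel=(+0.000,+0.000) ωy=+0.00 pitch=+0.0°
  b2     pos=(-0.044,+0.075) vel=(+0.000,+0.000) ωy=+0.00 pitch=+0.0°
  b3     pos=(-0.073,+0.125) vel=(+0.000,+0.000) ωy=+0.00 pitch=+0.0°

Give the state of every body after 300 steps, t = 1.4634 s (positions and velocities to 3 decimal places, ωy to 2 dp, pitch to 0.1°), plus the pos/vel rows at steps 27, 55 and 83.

State at t = 1.4634 s:
  b1     pos=(+0.000,+0.025) vel=(+0.000,+0.000) ωy=+0.00 pitch=+0.0°
  b2     pos=(-0.077,+0.037) vel=(+0.000,+0.000) ωy=+0.00 pitch=-90.0°
  b3     pos=(-0.227,+0.025) vel=(+0.000,+0.000) ωy=+0.00 pitch=+180.0°

Key-timestep trajectory:
   step    t(s)  b1.x    b1.z    b1.vx   b1.vz   b2.x    b2.z    b2.vx   b2.vz   b3.x    b3.z    b3.vx   b3.vz 
     27  0.1317   +0.000  +0.025  +0.001  +0.000   -0.055  +0.072  -0.190  -0.109   -0.104  +0.102  -0.456  -0.541
     55  0.2683   +0.000  +0.025  +0.000  +0.000   -0.085  +0.041  -0.079  +0.050   -0.168  +0.049  -0.300  +0.120
     83  0.4049   +0.000  +0.025  +0.000  +0.000   -0.074  +0.038  -0.015  +0.016   -0.210  +0.042  -0.406  -0.278


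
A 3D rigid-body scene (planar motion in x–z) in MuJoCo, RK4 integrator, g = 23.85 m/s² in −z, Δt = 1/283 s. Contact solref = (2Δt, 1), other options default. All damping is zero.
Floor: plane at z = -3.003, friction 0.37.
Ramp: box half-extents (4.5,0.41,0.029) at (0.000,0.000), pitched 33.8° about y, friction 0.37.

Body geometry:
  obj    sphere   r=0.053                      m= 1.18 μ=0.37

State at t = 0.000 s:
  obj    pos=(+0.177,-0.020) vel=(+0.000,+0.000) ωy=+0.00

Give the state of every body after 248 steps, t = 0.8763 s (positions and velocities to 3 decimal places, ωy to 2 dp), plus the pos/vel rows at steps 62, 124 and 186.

State at t = 0.8763 s:
  obj    pos=(+3.201,-2.044) vel=(+6.901,-4.620) ωy=+156.68

Key-timestep trajectory:
   step    t(s)  obj.x    obj.z    obj.vx   obj.vz 
     62  0.2191   +0.366  -0.146  +1.726  -1.155
    124  0.4382   +0.933  -0.526  +3.451  -2.310
    186  0.6572   +1.878  -1.159  +5.176  -3.465


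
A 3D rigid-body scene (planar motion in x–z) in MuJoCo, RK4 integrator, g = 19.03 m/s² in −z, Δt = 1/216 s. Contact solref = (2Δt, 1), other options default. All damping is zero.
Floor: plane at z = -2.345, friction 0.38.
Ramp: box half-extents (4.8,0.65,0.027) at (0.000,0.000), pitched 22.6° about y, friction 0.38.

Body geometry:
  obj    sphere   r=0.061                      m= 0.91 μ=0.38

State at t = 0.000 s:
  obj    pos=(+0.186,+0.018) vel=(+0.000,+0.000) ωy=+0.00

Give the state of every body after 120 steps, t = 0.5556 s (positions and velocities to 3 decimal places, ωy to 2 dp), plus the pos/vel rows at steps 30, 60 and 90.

State at t = 0.5556 s:
  obj    pos=(+0.930,-0.292) vel=(+2.679,-1.115) ωy=+47.56

Key-timestep trajectory:
   step    t(s)  obj.x    obj.z    obj.vx   obj.vz 
     30  0.1389   +0.233  -0.001  +0.670  -0.279
     60  0.2778   +0.372  -0.060  +1.340  -0.558
     90  0.4167   +0.605  -0.156  +2.009  -0.836


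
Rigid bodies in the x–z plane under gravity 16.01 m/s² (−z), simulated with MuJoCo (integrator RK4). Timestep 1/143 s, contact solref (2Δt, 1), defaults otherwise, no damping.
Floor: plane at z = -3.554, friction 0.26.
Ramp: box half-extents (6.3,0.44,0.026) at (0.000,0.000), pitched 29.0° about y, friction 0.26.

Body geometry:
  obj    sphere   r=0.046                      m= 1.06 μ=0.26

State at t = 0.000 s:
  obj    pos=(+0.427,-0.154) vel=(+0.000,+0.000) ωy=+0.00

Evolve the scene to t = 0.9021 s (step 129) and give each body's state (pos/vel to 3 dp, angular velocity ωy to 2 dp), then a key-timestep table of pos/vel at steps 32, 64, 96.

State at t = 0.9021 s:
  obj    pos=(+2.400,-1.248) vel=(+4.374,-2.425) ωy=+108.69

Key-timestep trajectory:
   step    t(s)  obj.x    obj.z    obj.vx   obj.vz 
     32  0.2238   +0.548  -0.222  +1.085  -0.602
     64  0.4476   +0.913  -0.424  +2.170  -1.203
     96  0.6713   +1.520  -0.760  +3.255  -1.805


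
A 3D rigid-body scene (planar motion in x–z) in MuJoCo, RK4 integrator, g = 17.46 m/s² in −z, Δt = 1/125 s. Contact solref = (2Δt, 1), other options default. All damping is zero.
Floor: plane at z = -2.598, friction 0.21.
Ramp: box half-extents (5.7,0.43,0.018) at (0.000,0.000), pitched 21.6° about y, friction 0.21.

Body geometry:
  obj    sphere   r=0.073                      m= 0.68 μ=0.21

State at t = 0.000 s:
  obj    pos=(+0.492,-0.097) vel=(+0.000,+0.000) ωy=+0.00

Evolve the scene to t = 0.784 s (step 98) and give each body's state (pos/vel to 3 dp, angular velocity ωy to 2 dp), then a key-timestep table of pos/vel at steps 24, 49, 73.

State at t = 0.784 s:
  obj    pos=(+1.804,-0.616) vel=(+3.347,-1.325) ωy=+49.29

Key-timestep trajectory:
   step    t(s)  obj.x    obj.z    obj.vx   obj.vz 
     24  0.1920   +0.571  -0.128  +0.820  -0.325
     49  0.3920   +0.820  -0.227  +1.674  -0.663
     73  0.5840   +1.220  -0.385  +2.493  -0.987


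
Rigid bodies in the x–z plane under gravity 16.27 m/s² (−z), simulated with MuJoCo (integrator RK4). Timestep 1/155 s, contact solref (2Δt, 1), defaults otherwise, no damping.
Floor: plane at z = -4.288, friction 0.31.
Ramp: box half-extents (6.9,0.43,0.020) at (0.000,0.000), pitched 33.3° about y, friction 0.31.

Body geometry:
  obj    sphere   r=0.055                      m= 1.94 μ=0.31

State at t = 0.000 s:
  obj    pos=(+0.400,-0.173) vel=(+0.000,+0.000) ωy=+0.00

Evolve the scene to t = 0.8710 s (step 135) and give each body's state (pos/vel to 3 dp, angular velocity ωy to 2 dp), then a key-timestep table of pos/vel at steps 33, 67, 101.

State at t = 0.8710 s:
  obj    pos=(+2.423,-1.502) vel=(+4.645,-3.051) ωy=+101.01

Key-timestep trajectory:
   step    t(s)  obj.x    obj.z    obj.vx   obj.vz 
     33  0.2129   +0.521  -0.253  +1.136  -0.746
     67  0.4323   +0.898  -0.500  +2.306  -1.514
    101  0.6516   +1.532  -0.917  +3.475  -2.283


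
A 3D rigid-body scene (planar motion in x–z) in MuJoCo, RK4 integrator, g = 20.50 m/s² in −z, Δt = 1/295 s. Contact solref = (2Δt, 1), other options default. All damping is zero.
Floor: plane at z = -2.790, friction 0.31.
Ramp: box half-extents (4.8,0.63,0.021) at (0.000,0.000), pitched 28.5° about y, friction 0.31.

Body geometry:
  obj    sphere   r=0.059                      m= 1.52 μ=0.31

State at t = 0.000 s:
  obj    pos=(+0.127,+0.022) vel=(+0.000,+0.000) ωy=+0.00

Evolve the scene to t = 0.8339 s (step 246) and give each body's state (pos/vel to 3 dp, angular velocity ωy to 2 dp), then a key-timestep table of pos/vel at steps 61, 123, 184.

State at t = 0.8339 s:
  obj    pos=(+2.262,-1.137) vel=(+5.121,-2.780) ωy=+98.74

Key-timestep trajectory:
   step    t(s)  obj.x    obj.z    obj.vx   obj.vz 
     61  0.2068   +0.258  -0.049  +1.270  -0.690
    123  0.4169   +0.661  -0.268  +2.560  -1.390
    184  0.6237   +1.322  -0.627  +3.830  -2.080


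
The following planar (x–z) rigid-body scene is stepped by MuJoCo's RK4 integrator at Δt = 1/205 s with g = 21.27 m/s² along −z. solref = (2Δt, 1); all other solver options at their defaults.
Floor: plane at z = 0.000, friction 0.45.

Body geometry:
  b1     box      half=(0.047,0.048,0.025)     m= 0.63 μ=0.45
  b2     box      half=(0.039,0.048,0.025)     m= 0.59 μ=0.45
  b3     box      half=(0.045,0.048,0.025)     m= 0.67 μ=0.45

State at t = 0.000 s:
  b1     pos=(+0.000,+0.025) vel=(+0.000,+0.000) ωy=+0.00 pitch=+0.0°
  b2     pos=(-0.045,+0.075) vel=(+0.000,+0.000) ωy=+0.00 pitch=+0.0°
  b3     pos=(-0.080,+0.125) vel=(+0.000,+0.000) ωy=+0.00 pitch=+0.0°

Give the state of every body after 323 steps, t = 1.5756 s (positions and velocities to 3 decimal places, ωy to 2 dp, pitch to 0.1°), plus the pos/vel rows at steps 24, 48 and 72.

State at t = 1.5756 s:
  b1     pos=(+0.000,+0.025) vel=(+0.000,+0.000) ωy=+0.00 pitch=+0.0°
  b2     pos=(-0.084,+0.039) vel=(+0.000,+0.000) ωy=+0.00 pitch=-90.0°
  b3     pos=(-0.237,+0.025) vel=(+0.000,+0.000) ωy=+0.00 pitch=+180.0°

Key-timestep trajectory:
   step    t(s)  b1.x    b1.z    b1.vx   b1.vz   b2.x    b2.z    b2.vx   b2.vz   b3.x    b3.z    b3.vx   b3.vz 
     24  0.1171   +0.000  +0.025  +0.001  +0.000   -0.061  +0.071  -0.307  -0.181   -0.120  +0.089  -0.599  -0.976
     48  0.2341   +0.000  +0.025  +0.000  +0.000   -0.091  +0.043  +0.028  -0.008   -0.181  +0.051  -0.291  +0.065
     72  0.3512   +0.000  +0.025  +0.000  +0.000   -0.084  +0.039  +0.040  -0.003   -0.221  +0.040  -0.527  -0.387


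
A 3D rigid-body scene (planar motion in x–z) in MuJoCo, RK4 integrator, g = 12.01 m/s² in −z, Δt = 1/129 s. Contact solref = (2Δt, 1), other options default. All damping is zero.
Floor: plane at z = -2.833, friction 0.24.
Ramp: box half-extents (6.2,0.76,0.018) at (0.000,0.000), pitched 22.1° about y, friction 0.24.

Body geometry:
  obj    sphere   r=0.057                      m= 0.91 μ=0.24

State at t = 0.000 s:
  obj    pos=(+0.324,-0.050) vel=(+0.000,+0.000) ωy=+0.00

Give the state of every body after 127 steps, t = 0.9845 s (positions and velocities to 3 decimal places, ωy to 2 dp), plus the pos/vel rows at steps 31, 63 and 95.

State at t = 0.9845 s:
  obj    pos=(+1.773,-0.639) vel=(+2.944,-1.195) ωy=+55.73

Key-timestep trajectory:
   step    t(s)  obj.x    obj.z    obj.vx   obj.vz 
     31  0.2403   +0.410  -0.086  +0.719  -0.292
     63  0.4884   +0.681  -0.195  +1.460  -0.593
     95  0.7364   +1.135  -0.380  +2.202  -0.894


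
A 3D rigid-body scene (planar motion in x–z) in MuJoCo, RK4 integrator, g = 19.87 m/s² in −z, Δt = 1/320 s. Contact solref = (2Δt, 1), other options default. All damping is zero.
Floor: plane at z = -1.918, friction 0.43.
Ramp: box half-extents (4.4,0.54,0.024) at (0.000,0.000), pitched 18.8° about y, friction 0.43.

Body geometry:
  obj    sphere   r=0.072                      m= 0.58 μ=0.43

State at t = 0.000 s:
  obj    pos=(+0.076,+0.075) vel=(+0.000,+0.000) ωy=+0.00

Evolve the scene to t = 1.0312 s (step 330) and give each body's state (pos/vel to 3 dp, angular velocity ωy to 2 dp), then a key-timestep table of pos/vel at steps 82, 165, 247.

State at t = 1.0312 s:
  obj    pos=(+2.379,-0.708) vel=(+4.465,-1.520) ωy=+65.51

Key-timestep trajectory:
   step    t(s)  obj.x    obj.z    obj.vx   obj.vz 
     82  0.2563   +0.218  +0.027  +1.110  -0.378
    165  0.5156   +0.652  -0.120  +2.233  -0.760
    247  0.7719   +1.366  -0.364  +3.342  -1.138


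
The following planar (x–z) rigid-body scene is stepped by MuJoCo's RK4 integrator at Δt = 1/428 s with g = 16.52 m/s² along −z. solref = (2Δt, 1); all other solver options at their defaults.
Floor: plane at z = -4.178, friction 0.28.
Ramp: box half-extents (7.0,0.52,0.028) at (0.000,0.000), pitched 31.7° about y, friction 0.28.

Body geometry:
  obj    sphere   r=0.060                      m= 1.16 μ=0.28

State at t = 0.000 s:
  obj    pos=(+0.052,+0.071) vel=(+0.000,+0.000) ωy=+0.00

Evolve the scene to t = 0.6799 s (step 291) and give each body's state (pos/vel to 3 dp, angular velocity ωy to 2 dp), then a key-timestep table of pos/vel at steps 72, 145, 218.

State at t = 0.6799 s:
  obj    pos=(+1.272,-0.682) vel=(+3.587,-2.215) ωy=+70.25

Key-timestep trajectory:
   step    t(s)  obj.x    obj.z    obj.vx   obj.vz 
     72  0.1682   +0.127  +0.025  +0.888  -0.548
    145  0.3388   +0.355  -0.116  +1.787  -1.104
    218  0.5093   +0.737  -0.351  +2.687  -1.660


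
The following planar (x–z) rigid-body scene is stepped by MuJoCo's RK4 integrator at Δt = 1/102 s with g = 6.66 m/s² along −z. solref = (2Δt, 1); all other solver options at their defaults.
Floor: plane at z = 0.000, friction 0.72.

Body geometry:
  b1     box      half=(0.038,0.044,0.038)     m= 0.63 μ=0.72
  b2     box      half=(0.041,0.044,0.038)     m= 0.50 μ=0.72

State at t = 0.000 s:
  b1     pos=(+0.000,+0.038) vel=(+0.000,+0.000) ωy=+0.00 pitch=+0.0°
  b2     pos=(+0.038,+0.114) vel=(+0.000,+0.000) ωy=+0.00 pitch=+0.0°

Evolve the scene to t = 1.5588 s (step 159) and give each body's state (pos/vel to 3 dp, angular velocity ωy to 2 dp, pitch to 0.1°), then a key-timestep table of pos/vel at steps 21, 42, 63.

State at t = 1.5588 s:
  b1     pos=(+0.000,+0.038) vel=(+0.000,+0.000) ωy=+0.00 pitch=+0.0°
  b2     pos=(+0.086,+0.041) vel=(+0.000,+0.000) ωy=+0.00 pitch=+90.0°

Key-timestep trajectory:
   step    t(s)  b1.x    b1.z    b1.vx   b1.vz   b2.x    b2.z    b2.vx   b2.vz 
     21  0.2059   +0.000  +0.038  +0.000  +0.000   +0.039  +0.114  +0.010  +0.000
     42  0.4118   +0.000  +0.038  +0.000  +0.000   +0.046  +0.113  +0.077  -0.015
     63  0.6176   +0.000  +0.038  +0.000  +0.000   +0.081  +0.072  +0.222  -0.661


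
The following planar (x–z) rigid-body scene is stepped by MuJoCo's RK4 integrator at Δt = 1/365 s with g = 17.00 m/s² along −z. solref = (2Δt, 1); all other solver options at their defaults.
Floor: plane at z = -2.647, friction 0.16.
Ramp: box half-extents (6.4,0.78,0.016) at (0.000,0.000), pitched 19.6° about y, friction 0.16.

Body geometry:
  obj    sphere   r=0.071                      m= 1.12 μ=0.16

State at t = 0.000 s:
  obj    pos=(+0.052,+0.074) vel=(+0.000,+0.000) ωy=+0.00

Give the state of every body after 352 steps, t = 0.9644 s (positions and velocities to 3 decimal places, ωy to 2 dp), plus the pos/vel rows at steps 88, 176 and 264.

State at t = 0.9644 s:
  obj    pos=(+1.837,-0.562) vel=(+3.701,-1.318) ωy=+55.32

Key-timestep trajectory:
   step    t(s)  obj.x    obj.z    obj.vx   obj.vz 
     88  0.2411   +0.164  +0.034  +0.925  -0.329
    176  0.4822   +0.498  -0.085  +1.850  -0.659
    264  0.7233   +1.056  -0.284  +2.776  -0.988


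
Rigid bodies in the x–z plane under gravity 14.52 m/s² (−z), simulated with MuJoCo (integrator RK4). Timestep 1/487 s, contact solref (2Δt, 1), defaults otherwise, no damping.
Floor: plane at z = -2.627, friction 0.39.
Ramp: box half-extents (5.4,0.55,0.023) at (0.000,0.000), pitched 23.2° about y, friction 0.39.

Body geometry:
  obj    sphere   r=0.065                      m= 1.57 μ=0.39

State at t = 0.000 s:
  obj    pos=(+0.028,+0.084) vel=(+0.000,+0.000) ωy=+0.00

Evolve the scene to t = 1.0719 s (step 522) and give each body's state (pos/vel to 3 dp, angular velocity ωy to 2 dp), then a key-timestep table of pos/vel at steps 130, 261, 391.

State at t = 1.0719 s:
  obj    pos=(+2.185,-0.841) vel=(+4.025,-1.725) ωy=+67.37

Key-timestep trajectory:
   step    t(s)  obj.x    obj.z    obj.vx   obj.vz 
    130  0.2669   +0.162  +0.026  +1.003  -0.430
    261  0.5359   +0.567  -0.147  +2.013  -0.863
    391  0.8029   +1.238  -0.435  +3.015  -1.292


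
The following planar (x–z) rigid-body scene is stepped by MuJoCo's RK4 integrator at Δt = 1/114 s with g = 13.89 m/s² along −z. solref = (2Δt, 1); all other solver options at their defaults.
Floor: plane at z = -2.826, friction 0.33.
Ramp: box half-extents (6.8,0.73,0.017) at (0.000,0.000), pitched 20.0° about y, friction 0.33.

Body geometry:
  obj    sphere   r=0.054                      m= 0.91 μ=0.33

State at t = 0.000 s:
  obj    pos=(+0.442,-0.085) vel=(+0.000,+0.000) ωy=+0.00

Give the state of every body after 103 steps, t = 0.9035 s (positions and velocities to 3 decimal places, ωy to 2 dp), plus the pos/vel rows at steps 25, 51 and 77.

State at t = 0.9035 s:
  obj    pos=(+1.743,-0.559) vel=(+2.881,-1.048) ωy=+56.76

Key-timestep trajectory:
   step    t(s)  obj.x    obj.z    obj.vx   obj.vz 
     25  0.2193   +0.519  -0.113  +0.699  -0.255
     51  0.4474   +0.761  -0.201  +1.426  -0.519
     77  0.6754   +1.169  -0.350  +2.154  -0.784


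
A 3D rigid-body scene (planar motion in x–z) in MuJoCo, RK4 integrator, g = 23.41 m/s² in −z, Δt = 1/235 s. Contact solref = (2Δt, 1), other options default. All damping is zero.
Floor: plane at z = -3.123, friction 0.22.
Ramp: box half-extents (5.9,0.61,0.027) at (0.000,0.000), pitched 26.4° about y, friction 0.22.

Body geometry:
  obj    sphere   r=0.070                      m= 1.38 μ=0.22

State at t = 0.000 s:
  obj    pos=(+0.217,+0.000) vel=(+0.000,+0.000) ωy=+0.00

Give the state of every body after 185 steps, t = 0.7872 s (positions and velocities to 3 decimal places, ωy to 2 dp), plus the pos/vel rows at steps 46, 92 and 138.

State at t = 0.7872 s:
  obj    pos=(+2.281,-1.024) vel=(+5.243,-2.603) ωy=+83.59

Key-timestep trajectory:
   step    t(s)  obj.x    obj.z    obj.vx   obj.vz 
     46  0.1957   +0.345  -0.063  +1.304  -0.647
     92  0.3915   +0.728  -0.253  +2.608  -1.294
    138  0.5872   +1.366  -0.570  +3.911  -1.941


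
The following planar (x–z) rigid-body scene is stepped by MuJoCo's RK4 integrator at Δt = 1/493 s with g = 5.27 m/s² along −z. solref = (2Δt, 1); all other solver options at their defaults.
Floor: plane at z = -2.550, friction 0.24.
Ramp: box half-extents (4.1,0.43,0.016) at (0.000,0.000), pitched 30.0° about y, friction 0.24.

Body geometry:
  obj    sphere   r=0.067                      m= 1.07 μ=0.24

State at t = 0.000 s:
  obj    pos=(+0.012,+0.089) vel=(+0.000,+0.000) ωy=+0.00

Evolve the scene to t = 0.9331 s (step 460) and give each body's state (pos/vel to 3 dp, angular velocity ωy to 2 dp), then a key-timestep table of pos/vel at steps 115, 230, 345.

State at t = 0.9331 s:
  obj    pos=(+0.722,-0.321) vel=(+1.521,-0.878) ωy=+26.21

Key-timestep trajectory:
   step    t(s)  obj.x    obj.z    obj.vx   obj.vz 
    115  0.2333   +0.056  +0.063  +0.380  -0.220
    230  0.4665   +0.189  -0.014  +0.761  -0.439
    345  0.6998   +0.411  -0.142  +1.141  -0.659


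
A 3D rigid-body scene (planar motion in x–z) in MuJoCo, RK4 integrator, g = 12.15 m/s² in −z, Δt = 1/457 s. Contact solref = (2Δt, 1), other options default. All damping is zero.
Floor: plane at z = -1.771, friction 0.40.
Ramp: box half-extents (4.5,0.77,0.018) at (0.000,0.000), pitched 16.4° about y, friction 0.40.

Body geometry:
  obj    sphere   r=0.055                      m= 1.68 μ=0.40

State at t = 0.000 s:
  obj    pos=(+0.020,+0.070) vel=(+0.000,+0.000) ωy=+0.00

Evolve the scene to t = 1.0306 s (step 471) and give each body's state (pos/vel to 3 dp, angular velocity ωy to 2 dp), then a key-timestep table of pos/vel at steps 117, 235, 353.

State at t = 1.0306 s:
  obj    pos=(+1.269,-0.297) vel=(+2.423,-0.713) ωy=+45.91

Key-timestep trajectory:
   step    t(s)  obj.x    obj.z    obj.vx   obj.vz 
    117  0.2560   +0.097  +0.048  +0.602  -0.177
    235  0.5142   +0.331  -0.021  +1.209  -0.356
    353  0.7724   +0.721  -0.136  +1.816  -0.534


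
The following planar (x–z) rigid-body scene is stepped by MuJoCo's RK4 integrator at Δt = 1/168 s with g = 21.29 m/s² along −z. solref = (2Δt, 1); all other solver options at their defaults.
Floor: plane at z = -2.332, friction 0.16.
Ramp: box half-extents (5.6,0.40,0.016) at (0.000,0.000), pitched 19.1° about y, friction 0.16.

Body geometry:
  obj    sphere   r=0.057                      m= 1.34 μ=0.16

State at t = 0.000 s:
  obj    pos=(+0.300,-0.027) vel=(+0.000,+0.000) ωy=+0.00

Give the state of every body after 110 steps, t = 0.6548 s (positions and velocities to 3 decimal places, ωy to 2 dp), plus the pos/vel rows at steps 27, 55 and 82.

State at t = 0.6548 s:
  obj    pos=(+1.308,-0.376) vel=(+3.079,-1.066) ωy=+57.14

Key-timestep trajectory:
   step    t(s)  obj.x    obj.z    obj.vx   obj.vz 
     27  0.1607   +0.361  -0.048  +0.756  -0.262
     55  0.3274   +0.552  -0.114  +1.540  -0.533
     82  0.4881   +0.860  -0.221  +2.295  -0.795


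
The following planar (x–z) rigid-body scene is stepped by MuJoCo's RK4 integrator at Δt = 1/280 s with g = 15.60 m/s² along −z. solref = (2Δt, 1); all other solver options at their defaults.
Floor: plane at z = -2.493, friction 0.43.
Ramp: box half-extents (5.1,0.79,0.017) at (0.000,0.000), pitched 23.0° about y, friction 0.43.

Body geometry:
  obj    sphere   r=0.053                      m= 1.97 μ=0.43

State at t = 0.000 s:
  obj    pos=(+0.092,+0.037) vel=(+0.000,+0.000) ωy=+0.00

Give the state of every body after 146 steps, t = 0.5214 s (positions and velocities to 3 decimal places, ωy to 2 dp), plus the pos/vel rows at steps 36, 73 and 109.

State at t = 0.5214 s:
  obj    pos=(+0.637,-0.194) vel=(+2.090,-0.887) ωy=+42.83

Key-timestep trajectory:
   step    t(s)  obj.x    obj.z    obj.vx   obj.vz 
     36  0.1286   +0.125  +0.023  +0.515  -0.219
     73  0.2607   +0.228  -0.021  +1.045  -0.444
    109  0.3893   +0.396  -0.092  +1.560  -0.662


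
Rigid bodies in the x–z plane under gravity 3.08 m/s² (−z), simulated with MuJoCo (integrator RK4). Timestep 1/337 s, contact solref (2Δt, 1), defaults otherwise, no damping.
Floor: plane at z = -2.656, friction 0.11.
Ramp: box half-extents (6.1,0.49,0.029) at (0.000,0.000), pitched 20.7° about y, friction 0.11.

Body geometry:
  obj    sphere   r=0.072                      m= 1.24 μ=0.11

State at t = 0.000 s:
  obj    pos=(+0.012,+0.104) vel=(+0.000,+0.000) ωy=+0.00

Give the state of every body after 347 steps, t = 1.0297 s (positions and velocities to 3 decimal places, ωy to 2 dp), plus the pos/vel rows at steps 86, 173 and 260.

State at t = 1.0297 s:
  obj    pos=(+0.398,-0.042) vel=(+0.749,-0.283) ωy=+11.12

Key-timestep trajectory:
   step    t(s)  obj.x    obj.z    obj.vx   obj.vz 
     86  0.2552   +0.036  +0.095  +0.186  -0.070
    173  0.5134   +0.108  +0.067  +0.373  -0.141
    260  0.7715   +0.228  +0.022  +0.561  -0.212
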